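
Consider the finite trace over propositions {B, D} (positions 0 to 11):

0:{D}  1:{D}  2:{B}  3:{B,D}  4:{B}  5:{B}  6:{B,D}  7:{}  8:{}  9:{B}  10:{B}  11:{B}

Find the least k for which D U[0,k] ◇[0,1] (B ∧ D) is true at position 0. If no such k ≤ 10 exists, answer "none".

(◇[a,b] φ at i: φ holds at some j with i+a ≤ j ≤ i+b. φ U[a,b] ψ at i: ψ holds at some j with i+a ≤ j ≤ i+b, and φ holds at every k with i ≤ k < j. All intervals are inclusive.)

2

Need earliest j ≥ 0 with ◇[0,1] (B ∧ D), and D at every k in [0,j-1].
  j=0: rhs fails.
  j=1: rhs fails.
  j=2: rhs holds; lhs holds on [0,1]. k = 2.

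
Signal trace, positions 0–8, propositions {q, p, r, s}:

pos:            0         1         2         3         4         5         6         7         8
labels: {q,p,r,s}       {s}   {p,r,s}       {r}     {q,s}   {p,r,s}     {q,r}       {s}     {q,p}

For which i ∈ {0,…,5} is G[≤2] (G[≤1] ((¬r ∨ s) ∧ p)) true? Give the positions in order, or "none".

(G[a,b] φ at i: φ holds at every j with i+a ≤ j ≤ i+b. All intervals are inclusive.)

none

Evaluate at each i in [0,5]:
  i=0: ✗ (fails at j=0)
  i=1: ✗ (fails at j=1)
  i=2: ✗ (fails at j=2)
  i=3: ✗ (fails at j=3)
  i=4: ✗ (fails at j=4)
  i=5: ✗ (fails at j=5)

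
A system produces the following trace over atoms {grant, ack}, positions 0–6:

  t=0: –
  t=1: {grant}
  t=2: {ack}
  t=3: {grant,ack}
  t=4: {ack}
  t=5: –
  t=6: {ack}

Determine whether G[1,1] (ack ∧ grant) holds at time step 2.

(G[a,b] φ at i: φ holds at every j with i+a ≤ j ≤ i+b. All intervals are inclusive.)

Check (ack ∧ grant) at every j in [3,3]:
  j=3: true
All positions satisfy it → formula holds.

Yes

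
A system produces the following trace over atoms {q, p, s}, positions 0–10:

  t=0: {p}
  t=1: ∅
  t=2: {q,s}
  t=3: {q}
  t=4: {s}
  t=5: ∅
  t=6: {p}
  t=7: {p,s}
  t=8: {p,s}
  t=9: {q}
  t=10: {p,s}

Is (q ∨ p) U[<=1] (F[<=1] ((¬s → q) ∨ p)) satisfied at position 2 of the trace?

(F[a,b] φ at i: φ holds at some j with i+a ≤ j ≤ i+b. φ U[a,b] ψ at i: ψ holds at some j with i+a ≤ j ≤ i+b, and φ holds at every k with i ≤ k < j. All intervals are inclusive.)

Need some j in [2,3] with F[<=1] ((¬s → q) ∨ p), and (q ∨ p) at every k in [2,j-1].
  j=2: F[<=1] ((¬s → q) ∨ p) holds; no prefix to check → satisfied.

Holds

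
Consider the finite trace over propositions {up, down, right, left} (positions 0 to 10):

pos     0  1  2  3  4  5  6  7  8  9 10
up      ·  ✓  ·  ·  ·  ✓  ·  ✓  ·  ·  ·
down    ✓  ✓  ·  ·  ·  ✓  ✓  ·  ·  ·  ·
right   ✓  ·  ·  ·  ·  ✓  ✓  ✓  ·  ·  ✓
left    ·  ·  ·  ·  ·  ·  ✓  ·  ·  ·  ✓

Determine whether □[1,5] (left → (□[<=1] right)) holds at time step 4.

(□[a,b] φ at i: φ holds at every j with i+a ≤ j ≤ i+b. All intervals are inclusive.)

True

Check (left → (□[<=1] right)) at every j in [5,9]:
  j=5: antecedent false → ✓
  j=6: antecedent true; consequent holds on [6,7] → ✓
  j=7: antecedent false → ✓
  j=8: antecedent false → ✓
  j=9: antecedent false → ✓
All positions satisfy it → formula holds.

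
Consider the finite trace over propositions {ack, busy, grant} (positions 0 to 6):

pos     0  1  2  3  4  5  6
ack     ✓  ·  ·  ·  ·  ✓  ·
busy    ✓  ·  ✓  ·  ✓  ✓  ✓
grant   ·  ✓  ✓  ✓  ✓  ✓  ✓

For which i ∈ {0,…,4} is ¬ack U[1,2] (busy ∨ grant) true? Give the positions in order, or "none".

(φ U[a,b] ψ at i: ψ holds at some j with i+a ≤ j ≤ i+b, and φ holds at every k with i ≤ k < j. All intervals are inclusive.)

1, 2, 3, 4

Evaluate at each i in [0,4]:
  i=0: ✗ (lhs fails at k=0 before rhs at j=1)
  i=1: ✓ (rhs at j=2; lhs holds on [1,1])
  i=2: ✓ (rhs at j=3; lhs holds on [2,2])
  i=3: ✓ (rhs at j=4; lhs holds on [3,3])
  i=4: ✓ (rhs at j=5; lhs holds on [4,4])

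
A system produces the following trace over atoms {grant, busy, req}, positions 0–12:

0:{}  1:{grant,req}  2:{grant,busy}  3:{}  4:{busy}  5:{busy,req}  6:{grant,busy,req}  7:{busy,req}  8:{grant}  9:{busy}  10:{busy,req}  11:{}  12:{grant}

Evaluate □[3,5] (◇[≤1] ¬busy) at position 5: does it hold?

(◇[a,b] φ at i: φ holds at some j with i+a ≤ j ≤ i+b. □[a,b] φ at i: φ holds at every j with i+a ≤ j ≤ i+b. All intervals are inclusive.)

Check ◇[≤1] ¬busy at every j in [8,10]:
  j=8: holds (witness at 8)
  j=9: fails (none in [9,10])
  j=10: holds (witness at 11)
Fails at j=9 → formula fails.

No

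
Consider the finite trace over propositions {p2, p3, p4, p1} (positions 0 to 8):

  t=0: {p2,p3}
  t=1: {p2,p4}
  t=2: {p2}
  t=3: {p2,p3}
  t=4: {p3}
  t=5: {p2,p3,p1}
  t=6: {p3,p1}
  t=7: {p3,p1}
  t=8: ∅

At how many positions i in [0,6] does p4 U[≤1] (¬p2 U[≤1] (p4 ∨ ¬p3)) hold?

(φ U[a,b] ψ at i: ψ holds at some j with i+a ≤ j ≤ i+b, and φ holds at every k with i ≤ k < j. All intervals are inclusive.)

Evaluate at each i in [0,6]:
  i=0: ✗ (lhs fails at k=0 before rhs at j=1)
  i=1: ✓ (rhs at j=1)
  i=2: ✓ (rhs at j=2)
  i=3: ✗ (no rhs in [3,4])
  i=4: ✗ (no rhs in [4,5])
  i=5: ✗ (no rhs in [5,6])
  i=6: ✗ (lhs fails at k=6 before rhs at j=7)
Positions where it holds: {1, 2} → 2.

2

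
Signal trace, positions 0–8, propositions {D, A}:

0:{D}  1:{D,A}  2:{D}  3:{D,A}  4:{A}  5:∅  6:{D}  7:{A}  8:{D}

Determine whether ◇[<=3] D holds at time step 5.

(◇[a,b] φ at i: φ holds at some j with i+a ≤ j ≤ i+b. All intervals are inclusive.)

Check D at each j in [5,8]:
  j=5: false
  j=6: true
  j=7: false
  j=8: true
Found at j=6 → formula holds.

True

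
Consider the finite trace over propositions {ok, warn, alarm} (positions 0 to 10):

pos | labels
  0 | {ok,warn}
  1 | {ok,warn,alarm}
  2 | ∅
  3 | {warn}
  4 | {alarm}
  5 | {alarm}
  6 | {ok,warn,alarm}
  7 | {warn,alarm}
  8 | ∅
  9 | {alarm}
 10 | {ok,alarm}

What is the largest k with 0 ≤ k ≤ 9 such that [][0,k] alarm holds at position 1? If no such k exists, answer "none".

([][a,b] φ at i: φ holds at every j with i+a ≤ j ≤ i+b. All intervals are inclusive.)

0

alarm must hold from j=1 onward; find where it first fails.
  j=1: holds
  j=2: fails
Holds on [1,1], so largest k = 0.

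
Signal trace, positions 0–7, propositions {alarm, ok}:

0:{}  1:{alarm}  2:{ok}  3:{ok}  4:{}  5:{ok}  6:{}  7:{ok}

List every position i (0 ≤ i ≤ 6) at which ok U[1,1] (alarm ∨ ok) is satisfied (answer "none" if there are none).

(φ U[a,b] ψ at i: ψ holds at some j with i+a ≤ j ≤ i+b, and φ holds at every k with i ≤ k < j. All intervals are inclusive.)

2

Evaluate at each i in [0,6]:
  i=0: ✗ (lhs fails at k=0 before rhs at j=1)
  i=1: ✗ (lhs fails at k=1 before rhs at j=2)
  i=2: ✓ (rhs at j=3; lhs holds on [2,2])
  i=3: ✗ (no rhs in [4,4])
  i=4: ✗ (lhs fails at k=4 before rhs at j=5)
  i=5: ✗ (no rhs in [6,6])
  i=6: ✗ (lhs fails at k=6 before rhs at j=7)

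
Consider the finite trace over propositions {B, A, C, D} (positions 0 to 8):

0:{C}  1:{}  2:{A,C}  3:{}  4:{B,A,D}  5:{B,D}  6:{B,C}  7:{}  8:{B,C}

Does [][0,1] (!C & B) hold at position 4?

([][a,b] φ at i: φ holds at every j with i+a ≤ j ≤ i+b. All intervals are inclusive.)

Holds

Check (!C & B) at every j in [4,5]:
  j=4: true
  j=5: true
All positions satisfy it → formula holds.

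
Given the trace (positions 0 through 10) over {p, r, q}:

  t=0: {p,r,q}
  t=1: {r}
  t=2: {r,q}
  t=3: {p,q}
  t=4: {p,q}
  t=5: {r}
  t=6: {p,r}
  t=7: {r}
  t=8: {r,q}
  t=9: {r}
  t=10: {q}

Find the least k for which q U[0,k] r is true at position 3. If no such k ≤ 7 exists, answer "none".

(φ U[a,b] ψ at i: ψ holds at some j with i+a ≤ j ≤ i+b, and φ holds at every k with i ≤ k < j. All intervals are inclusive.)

Need earliest j ≥ 3 with r, and q at every k in [3,j-1].
  j=3: rhs fails.
  j=4: rhs fails.
  j=5: rhs holds; lhs holds on [3,4]. k = 2.

2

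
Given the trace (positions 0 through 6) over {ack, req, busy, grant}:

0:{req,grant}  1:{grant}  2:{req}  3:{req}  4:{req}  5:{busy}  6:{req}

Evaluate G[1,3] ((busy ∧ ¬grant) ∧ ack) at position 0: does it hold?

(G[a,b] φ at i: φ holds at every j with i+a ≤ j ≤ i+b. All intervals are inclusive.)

Does not hold

Check ((busy ∧ ¬grant) ∧ ack) at every j in [1,3]:
  j=1: false
  j=2: false
  j=3: false
Fails at j=1 → formula fails.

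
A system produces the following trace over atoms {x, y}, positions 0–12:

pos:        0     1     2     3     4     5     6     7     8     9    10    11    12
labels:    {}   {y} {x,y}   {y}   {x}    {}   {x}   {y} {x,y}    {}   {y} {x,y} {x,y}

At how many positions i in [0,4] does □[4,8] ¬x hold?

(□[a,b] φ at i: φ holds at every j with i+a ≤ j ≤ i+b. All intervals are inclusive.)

0

Evaluate at each i in [0,4]:
  i=0: ✗ (fails at j=4)
  i=1: ✗ (fails at j=6)
  i=2: ✗ (fails at j=6)
  i=3: ✗ (fails at j=8)
  i=4: ✗ (fails at j=8)
Positions where it holds: {} → 0.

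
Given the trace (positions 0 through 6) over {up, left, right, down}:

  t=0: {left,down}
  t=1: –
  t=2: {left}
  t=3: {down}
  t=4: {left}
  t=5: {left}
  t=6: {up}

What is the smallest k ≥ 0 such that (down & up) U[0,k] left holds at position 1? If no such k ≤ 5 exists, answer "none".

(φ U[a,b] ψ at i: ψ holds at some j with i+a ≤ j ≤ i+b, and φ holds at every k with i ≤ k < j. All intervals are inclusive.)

Need earliest j ≥ 1 with left, and (down & up) at every k in [1,j-1].
  j=1: rhs fails.
  j=2: rhs holds but lhs fails at k=1.
  j=3: rhs fails.
  j=4: rhs holds but lhs fails at k=1.
  j=5: rhs holds but lhs fails at k=1.
  j=6: rhs fails.
No witness within the range → none.

none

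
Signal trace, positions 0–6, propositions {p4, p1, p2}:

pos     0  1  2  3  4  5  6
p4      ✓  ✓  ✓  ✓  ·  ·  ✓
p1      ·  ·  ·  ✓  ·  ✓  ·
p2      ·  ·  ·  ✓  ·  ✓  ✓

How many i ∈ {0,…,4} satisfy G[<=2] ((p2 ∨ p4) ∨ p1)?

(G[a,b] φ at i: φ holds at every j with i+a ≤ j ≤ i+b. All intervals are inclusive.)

2

Evaluate at each i in [0,4]:
  i=0: ✓ (all of [0,2])
  i=1: ✓ (all of [1,3])
  i=2: ✗ (fails at j=4)
  i=3: ✗ (fails at j=4)
  i=4: ✗ (fails at j=4)
Positions where it holds: {0, 1} → 2.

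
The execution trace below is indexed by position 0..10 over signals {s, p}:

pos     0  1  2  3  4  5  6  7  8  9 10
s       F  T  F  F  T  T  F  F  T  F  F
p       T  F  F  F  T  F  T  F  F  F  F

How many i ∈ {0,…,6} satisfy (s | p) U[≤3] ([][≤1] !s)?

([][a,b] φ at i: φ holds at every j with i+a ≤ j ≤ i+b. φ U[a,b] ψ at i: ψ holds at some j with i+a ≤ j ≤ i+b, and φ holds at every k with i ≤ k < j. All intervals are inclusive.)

6

Evaluate at each i in [0,6]:
  i=0: ✓ (rhs at j=2; lhs holds on [0,1])
  i=1: ✓ (rhs at j=2; lhs holds on [1,1])
  i=2: ✓ (rhs at j=2)
  i=3: ✗ (lhs fails at k=3 before rhs at j=6)
  i=4: ✓ (rhs at j=6; lhs holds on [4,5])
  i=5: ✓ (rhs at j=6; lhs holds on [5,5])
  i=6: ✓ (rhs at j=6)
Positions where it holds: {0, 1, 2, 4, 5, 6} → 6.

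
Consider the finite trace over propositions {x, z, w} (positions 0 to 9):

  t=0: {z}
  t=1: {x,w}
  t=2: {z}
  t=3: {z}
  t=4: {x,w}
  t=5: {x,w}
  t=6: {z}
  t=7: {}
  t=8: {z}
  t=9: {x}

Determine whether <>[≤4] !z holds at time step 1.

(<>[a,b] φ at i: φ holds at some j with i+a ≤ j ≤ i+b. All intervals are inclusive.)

Check !z at each j in [1,5]:
  j=1: true
  j=2: false
  j=3: false
  j=4: true
  j=5: true
Found at j=1 → formula holds.

True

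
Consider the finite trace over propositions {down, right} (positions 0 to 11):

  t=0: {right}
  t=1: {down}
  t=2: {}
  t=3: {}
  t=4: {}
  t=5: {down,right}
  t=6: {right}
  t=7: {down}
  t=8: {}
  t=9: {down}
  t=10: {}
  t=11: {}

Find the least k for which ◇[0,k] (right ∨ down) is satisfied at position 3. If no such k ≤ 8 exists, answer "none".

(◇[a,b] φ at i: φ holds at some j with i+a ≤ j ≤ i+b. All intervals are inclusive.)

2

Scan j = 3,4,… for (right ∨ down):
  j=3: fails
  j=4: fails
  j=5: holds
First hit at j=5, so smallest k = 5-3 = 2.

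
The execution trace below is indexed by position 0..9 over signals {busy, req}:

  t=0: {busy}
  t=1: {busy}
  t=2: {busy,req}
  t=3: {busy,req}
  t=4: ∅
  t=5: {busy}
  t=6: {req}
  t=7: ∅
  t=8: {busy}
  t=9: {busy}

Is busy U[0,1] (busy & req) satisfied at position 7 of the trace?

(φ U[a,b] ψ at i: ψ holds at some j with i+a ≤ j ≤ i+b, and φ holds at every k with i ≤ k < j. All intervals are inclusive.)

Need some j in [7,8] with (busy & req), and busy at every k in [7,j-1].
  j=7: (busy & req) false.
  j=8: (busy & req) false.
No j in the window works → until fails.

No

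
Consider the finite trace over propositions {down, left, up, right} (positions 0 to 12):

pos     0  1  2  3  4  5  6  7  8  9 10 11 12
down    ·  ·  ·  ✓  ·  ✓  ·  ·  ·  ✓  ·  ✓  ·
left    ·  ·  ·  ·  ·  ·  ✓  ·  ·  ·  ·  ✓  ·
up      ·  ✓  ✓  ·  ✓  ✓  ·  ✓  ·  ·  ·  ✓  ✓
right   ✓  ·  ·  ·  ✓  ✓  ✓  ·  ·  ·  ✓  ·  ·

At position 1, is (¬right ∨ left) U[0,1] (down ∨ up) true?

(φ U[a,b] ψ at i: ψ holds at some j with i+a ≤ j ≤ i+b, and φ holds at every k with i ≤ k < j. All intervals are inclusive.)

True

Need some j in [1,2] with (down ∨ up), and (¬right ∨ left) at every k in [1,j-1].
  j=1: (down ∨ up) holds; no prefix to check → satisfied.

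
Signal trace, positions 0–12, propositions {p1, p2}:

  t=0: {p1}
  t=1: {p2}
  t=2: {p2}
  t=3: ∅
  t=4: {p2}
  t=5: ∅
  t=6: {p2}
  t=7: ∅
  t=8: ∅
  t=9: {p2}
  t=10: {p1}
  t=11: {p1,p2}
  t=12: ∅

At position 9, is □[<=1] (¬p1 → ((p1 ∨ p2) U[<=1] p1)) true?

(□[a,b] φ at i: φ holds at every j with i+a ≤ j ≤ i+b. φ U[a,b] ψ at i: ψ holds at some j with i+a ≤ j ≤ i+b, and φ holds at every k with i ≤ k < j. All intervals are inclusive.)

Yes

Check (¬p1 → ((p1 ∨ p2) U[<=1] p1)) at every j in [9,10]:
  j=9: antecedent true; consequent holds → ✓
  j=10: antecedent false → ✓
All positions satisfy it → formula holds.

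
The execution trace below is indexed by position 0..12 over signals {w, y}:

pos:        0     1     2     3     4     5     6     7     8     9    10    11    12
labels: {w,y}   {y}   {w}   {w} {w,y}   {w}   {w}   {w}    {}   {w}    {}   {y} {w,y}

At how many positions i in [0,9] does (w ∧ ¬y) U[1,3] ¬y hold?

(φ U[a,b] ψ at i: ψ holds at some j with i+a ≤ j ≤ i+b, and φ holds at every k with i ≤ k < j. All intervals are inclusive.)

Evaluate at each i in [0,9]:
  i=0: ✗ (lhs fails at k=0 before rhs at j=2)
  i=1: ✗ (lhs fails at k=1 before rhs at j=2)
  i=2: ✓ (rhs at j=3; lhs holds on [2,2])
  i=3: ✗ (lhs fails at k=4 before rhs at j=5)
  i=4: ✗ (lhs fails at k=4 before rhs at j=5)
  i=5: ✓ (rhs at j=6; lhs holds on [5,5])
  i=6: ✓ (rhs at j=7; lhs holds on [6,6])
  i=7: ✓ (rhs at j=8; lhs holds on [7,7])
  i=8: ✗ (lhs fails at k=8 before rhs at j=9)
  i=9: ✓ (rhs at j=10; lhs holds on [9,9])
Positions where it holds: {2, 5, 6, 7, 9} → 5.

5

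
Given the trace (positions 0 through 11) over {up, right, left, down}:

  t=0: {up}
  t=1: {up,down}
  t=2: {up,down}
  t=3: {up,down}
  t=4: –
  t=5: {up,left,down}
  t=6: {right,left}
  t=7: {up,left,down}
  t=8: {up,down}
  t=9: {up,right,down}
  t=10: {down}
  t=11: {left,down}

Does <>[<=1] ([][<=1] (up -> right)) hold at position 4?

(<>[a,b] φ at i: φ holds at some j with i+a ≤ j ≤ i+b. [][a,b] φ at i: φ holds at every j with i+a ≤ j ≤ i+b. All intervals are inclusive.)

No

Check [][<=1] (up -> right) at each j in [4,5]:
  j=4: fails at 5
  j=5: fails at 5
No position in the window satisfies it → formula fails.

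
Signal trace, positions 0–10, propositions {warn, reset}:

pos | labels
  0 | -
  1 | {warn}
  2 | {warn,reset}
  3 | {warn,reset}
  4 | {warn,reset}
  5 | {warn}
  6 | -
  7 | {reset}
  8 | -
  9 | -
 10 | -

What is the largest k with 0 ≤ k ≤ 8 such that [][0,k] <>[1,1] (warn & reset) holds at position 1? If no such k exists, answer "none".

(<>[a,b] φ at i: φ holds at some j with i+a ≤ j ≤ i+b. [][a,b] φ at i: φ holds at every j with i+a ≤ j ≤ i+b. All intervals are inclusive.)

<>[1,1] (warn & reset) must hold from j=1 onward; find where it first fails.
  j=1: holds
  j=2: holds
  j=3: holds
  j=4: fails
Holds on [1,3], so largest k = 2.

2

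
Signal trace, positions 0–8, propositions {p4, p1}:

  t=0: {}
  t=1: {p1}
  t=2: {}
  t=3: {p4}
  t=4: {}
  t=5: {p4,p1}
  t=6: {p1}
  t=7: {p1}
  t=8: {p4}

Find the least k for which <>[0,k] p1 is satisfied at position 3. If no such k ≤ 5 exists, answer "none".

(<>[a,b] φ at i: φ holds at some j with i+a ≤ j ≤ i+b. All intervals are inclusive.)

2

Scan j = 3,4,… for p1:
  j=3: fails
  j=4: fails
  j=5: holds
First hit at j=5, so smallest k = 5-3 = 2.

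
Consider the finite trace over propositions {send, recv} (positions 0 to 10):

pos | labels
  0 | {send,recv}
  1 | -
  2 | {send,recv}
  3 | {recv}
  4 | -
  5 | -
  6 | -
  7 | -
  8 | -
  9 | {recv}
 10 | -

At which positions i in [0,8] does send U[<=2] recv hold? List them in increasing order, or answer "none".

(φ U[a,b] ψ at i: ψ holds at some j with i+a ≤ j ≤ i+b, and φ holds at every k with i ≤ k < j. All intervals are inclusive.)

Evaluate at each i in [0,8]:
  i=0: ✓ (rhs at j=0)
  i=1: ✗ (lhs fails at k=1 before rhs at j=2)
  i=2: ✓ (rhs at j=2)
  i=3: ✓ (rhs at j=3)
  i=4: ✗ (no rhs in [4,6])
  i=5: ✗ (no rhs in [5,7])
  i=6: ✗ (no rhs in [6,8])
  i=7: ✗ (lhs fails at k=7 before rhs at j=9)
  i=8: ✗ (lhs fails at k=8 before rhs at j=9)

0, 2, 3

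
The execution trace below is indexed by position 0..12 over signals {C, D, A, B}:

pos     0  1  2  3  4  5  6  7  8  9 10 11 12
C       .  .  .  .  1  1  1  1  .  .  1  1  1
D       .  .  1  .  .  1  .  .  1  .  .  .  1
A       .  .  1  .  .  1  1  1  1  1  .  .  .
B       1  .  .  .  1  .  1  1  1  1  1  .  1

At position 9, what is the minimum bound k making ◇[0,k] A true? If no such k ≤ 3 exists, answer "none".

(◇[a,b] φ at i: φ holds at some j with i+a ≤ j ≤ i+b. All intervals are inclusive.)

0

Scan j = 9,10,… for A:
  j=9: holds
First hit at j=9, so smallest k = 9-9 = 0.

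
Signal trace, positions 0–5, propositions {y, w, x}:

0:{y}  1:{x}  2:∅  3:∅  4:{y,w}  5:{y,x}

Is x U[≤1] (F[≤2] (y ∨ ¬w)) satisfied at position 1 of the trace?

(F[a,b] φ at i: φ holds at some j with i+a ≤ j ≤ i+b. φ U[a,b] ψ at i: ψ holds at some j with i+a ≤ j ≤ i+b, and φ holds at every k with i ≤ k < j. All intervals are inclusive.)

Need some j in [1,2] with F[≤2] (y ∨ ¬w), and x at every k in [1,j-1].
  j=1: F[≤2] (y ∨ ¬w) holds; no prefix to check → satisfied.

Yes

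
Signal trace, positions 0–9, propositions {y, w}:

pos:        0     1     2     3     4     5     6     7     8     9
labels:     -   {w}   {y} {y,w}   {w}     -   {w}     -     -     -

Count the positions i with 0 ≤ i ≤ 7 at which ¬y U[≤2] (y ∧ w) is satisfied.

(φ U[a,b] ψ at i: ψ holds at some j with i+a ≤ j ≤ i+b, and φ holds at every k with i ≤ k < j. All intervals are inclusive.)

1

Evaluate at each i in [0,7]:
  i=0: ✗ (no rhs in [0,2])
  i=1: ✗ (lhs fails at k=2 before rhs at j=3)
  i=2: ✗ (lhs fails at k=2 before rhs at j=3)
  i=3: ✓ (rhs at j=3)
  i=4: ✗ (no rhs in [4,6])
  i=5: ✗ (no rhs in [5,7])
  i=6: ✗ (no rhs in [6,8])
  i=7: ✗ (no rhs in [7,9])
Positions where it holds: {3} → 1.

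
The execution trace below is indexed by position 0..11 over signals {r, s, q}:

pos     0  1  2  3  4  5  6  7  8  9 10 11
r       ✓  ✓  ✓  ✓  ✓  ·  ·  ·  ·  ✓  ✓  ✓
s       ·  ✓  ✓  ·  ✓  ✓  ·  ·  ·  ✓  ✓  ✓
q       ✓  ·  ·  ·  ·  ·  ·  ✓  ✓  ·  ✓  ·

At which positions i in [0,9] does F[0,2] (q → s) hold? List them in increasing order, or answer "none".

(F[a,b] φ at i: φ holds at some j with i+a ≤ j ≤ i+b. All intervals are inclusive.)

Evaluate at each i in [0,9]:
  i=0: ✓ (witness j=1)
  i=1: ✓ (witness j=1)
  i=2: ✓ (witness j=2)
  i=3: ✓ (witness j=3)
  i=4: ✓ (witness j=4)
  i=5: ✓ (witness j=5)
  i=6: ✓ (witness j=6)
  i=7: ✓ (witness j=9)
  i=8: ✓ (witness j=9)
  i=9: ✓ (witness j=9)

0, 1, 2, 3, 4, 5, 6, 7, 8, 9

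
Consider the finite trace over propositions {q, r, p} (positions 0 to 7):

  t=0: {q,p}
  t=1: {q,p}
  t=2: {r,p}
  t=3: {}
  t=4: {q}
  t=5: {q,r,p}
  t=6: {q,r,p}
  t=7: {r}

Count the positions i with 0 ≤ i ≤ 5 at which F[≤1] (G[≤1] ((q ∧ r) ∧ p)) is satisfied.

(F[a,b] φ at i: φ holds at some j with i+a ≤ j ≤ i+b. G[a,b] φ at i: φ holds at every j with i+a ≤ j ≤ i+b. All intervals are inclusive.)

Evaluate at each i in [0,5]:
  i=0: ✗ (none in [0,1])
  i=1: ✗ (none in [1,2])
  i=2: ✗ (none in [2,3])
  i=3: ✗ (none in [3,4])
  i=4: ✓ (witness j=5)
  i=5: ✓ (witness j=5)
Positions where it holds: {4, 5} → 2.

2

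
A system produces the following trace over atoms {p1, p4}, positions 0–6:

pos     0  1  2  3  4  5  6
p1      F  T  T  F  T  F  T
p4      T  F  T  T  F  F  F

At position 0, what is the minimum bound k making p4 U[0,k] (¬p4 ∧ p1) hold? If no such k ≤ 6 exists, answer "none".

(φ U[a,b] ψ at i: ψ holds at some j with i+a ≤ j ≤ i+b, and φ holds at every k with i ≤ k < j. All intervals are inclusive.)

Need earliest j ≥ 0 with (¬p4 ∧ p1), and p4 at every k in [0,j-1].
  j=0: rhs fails.
  j=1: rhs holds; lhs holds on [0,0]. k = 1.

1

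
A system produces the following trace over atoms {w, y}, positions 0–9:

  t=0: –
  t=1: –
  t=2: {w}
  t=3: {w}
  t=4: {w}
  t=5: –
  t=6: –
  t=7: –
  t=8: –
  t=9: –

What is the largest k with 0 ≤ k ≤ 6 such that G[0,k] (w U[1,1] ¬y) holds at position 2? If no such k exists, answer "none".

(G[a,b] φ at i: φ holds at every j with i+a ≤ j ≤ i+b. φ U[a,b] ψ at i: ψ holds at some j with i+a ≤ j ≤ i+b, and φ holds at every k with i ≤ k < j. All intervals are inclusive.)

2

(w U[1,1] ¬y) must hold from j=2 onward; find where it first fails.
  j=2: holds
  j=3: holds
  j=4: holds
  j=5: fails
Holds on [2,4], so largest k = 2.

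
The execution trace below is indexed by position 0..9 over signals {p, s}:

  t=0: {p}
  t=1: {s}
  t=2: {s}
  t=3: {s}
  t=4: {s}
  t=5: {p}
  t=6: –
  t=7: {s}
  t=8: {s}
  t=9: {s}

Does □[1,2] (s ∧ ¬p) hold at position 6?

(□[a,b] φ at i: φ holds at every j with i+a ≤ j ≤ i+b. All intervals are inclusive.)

Check (s ∧ ¬p) at every j in [7,8]:
  j=7: true
  j=8: true
All positions satisfy it → formula holds.

True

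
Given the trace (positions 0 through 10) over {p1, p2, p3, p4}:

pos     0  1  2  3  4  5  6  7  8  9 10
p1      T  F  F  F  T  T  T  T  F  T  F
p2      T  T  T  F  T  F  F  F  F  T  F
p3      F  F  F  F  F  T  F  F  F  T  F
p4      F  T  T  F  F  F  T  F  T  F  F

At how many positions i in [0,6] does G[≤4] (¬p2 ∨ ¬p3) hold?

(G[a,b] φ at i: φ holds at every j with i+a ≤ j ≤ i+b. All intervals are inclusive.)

Evaluate at each i in [0,6]:
  i=0: ✓ (all of [0,4])
  i=1: ✓ (all of [1,5])
  i=2: ✓ (all of [2,6])
  i=3: ✓ (all of [3,7])
  i=4: ✓ (all of [4,8])
  i=5: ✗ (fails at j=9)
  i=6: ✗ (fails at j=9)
Positions where it holds: {0, 1, 2, 3, 4} → 5.

5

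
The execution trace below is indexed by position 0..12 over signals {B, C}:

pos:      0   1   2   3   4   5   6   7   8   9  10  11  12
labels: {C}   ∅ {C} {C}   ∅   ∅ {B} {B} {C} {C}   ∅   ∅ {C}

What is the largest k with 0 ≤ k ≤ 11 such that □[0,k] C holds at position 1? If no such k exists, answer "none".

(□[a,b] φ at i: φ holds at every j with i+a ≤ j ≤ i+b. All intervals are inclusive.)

C must hold from j=1 onward; find where it first fails.
  j=1: fails → no k works.

none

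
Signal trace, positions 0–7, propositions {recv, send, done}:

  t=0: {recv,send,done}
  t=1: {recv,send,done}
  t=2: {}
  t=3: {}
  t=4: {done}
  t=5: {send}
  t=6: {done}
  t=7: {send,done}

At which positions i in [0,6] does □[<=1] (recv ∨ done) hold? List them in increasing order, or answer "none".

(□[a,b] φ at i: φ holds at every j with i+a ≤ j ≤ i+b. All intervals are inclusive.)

Evaluate at each i in [0,6]:
  i=0: ✓ (all of [0,1])
  i=1: ✗ (fails at j=2)
  i=2: ✗ (fails at j=2)
  i=3: ✗ (fails at j=3)
  i=4: ✗ (fails at j=5)
  i=5: ✗ (fails at j=5)
  i=6: ✓ (all of [6,7])

0, 6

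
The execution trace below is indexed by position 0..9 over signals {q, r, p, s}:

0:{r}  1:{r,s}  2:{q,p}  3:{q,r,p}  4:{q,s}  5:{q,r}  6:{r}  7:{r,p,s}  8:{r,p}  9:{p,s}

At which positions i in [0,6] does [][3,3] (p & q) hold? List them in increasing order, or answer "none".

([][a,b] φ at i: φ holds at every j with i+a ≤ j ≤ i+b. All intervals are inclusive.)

Evaluate at each i in [0,6]:
  i=0: ✓ (all of [3,3])
  i=1: ✗ (fails at j=4)
  i=2: ✗ (fails at j=5)
  i=3: ✗ (fails at j=6)
  i=4: ✗ (fails at j=7)
  i=5: ✗ (fails at j=8)
  i=6: ✗ (fails at j=9)

0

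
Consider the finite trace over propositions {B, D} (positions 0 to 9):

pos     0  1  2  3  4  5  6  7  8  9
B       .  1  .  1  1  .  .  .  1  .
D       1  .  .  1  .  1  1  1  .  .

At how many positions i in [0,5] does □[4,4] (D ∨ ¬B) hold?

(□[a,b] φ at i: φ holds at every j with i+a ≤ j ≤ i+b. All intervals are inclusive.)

4

Evaluate at each i in [0,5]:
  i=0: ✗ (fails at j=4)
  i=1: ✓ (all of [5,5])
  i=2: ✓ (all of [6,6])
  i=3: ✓ (all of [7,7])
  i=4: ✗ (fails at j=8)
  i=5: ✓ (all of [9,9])
Positions where it holds: {1, 2, 3, 5} → 4.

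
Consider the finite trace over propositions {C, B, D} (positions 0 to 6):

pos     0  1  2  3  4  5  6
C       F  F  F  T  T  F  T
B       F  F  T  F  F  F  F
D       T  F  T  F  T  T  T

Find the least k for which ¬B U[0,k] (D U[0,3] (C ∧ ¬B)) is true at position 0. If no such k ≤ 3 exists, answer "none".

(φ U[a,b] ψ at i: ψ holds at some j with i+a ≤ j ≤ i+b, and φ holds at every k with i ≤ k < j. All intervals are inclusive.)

2

Need earliest j ≥ 0 with (D U[0,3] (C ∧ ¬B)), and ¬B at every k in [0,j-1].
  j=0: rhs fails.
  j=1: rhs fails.
  j=2: rhs holds; lhs holds on [0,1]. k = 2.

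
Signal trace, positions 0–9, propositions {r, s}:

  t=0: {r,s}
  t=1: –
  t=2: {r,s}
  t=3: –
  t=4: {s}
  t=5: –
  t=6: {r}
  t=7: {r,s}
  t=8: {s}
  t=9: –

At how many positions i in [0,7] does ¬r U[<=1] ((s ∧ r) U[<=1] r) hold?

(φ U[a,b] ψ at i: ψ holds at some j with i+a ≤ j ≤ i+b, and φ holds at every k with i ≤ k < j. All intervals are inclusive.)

6

Evaluate at each i in [0,7]:
  i=0: ✓ (rhs at j=0)
  i=1: ✓ (rhs at j=2; lhs holds on [1,1])
  i=2: ✓ (rhs at j=2)
  i=3: ✗ (no rhs in [3,4])
  i=4: ✗ (no rhs in [4,5])
  i=5: ✓ (rhs at j=6; lhs holds on [5,5])
  i=6: ✓ (rhs at j=6)
  i=7: ✓ (rhs at j=7)
Positions where it holds: {0, 1, 2, 5, 6, 7} → 6.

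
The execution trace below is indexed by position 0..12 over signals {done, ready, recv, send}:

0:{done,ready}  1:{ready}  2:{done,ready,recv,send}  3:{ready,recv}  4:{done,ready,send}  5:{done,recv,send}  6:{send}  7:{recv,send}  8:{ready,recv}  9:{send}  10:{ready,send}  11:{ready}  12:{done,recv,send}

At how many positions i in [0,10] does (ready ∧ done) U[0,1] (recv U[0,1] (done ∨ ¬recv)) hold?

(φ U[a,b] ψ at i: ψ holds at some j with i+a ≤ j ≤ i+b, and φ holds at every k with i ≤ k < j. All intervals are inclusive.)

Evaluate at each i in [0,10]:
  i=0: ✓ (rhs at j=0)
  i=1: ✓ (rhs at j=1)
  i=2: ✓ (rhs at j=2)
  i=3: ✓ (rhs at j=3)
  i=4: ✓ (rhs at j=4)
  i=5: ✓ (rhs at j=5)
  i=6: ✓ (rhs at j=6)
  i=7: ✗ (lhs fails at k=7 before rhs at j=8)
  i=8: ✓ (rhs at j=8)
  i=9: ✓ (rhs at j=9)
  i=10: ✓ (rhs at j=10)
Positions where it holds: {0, 1, 2, 3, 4, 5, 6, 8, 9, 10} → 10.

10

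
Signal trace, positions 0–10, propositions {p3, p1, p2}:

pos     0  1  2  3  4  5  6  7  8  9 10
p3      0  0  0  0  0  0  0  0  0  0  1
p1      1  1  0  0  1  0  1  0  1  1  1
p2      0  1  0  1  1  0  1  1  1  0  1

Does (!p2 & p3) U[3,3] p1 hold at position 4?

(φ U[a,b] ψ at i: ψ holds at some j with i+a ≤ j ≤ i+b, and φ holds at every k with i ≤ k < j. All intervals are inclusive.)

Need some j in [7,7] with p1, and (!p2 & p3) at every k in [4,j-1].
  j=7: p1 false.
No j in the window works → until fails.

Does not hold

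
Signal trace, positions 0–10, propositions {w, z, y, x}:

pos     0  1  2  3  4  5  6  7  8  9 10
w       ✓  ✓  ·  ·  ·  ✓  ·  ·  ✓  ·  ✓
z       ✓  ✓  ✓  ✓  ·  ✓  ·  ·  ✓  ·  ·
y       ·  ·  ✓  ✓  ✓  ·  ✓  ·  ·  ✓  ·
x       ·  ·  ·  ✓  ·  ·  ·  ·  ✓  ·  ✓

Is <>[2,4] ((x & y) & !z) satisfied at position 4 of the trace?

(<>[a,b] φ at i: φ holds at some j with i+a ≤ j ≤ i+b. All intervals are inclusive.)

No

Check ((x & y) & !z) at each j in [6,8]:
  j=6: false
  j=7: false
  j=8: false
No position in the window satisfies it → formula fails.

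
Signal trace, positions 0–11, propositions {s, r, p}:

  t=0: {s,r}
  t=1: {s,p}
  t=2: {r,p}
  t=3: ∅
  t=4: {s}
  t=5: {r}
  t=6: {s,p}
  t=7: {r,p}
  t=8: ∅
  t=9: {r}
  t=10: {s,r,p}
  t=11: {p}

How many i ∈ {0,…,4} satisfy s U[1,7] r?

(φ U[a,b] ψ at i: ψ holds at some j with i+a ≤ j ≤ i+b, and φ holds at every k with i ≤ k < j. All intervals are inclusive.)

Evaluate at each i in [0,4]:
  i=0: ✓ (rhs at j=2; lhs holds on [0,1])
  i=1: ✓ (rhs at j=2; lhs holds on [1,1])
  i=2: ✗ (lhs fails at k=2 before rhs at j=5)
  i=3: ✗ (lhs fails at k=3 before rhs at j=5)
  i=4: ✓ (rhs at j=5; lhs holds on [4,4])
Positions where it holds: {0, 1, 4} → 3.

3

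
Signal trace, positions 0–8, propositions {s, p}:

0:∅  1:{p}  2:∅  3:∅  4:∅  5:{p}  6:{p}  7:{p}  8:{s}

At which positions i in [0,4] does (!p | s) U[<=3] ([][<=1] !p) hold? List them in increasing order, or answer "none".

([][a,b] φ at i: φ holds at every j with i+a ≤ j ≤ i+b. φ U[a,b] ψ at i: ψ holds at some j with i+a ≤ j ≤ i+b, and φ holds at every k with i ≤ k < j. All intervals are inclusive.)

Evaluate at each i in [0,4]:
  i=0: ✗ (lhs fails at k=1 before rhs at j=2)
  i=1: ✗ (lhs fails at k=1 before rhs at j=2)
  i=2: ✓ (rhs at j=2)
  i=3: ✓ (rhs at j=3)
  i=4: ✗ (no rhs in [4,7])

2, 3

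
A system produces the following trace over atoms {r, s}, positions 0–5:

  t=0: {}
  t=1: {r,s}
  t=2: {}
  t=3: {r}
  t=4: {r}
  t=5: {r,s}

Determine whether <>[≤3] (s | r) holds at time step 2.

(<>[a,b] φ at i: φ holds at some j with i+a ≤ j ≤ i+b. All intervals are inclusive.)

Check (s | r) at each j in [2,5]:
  j=2: false
  j=3: true
  j=4: true
  j=5: true
Found at j=3 → formula holds.

Yes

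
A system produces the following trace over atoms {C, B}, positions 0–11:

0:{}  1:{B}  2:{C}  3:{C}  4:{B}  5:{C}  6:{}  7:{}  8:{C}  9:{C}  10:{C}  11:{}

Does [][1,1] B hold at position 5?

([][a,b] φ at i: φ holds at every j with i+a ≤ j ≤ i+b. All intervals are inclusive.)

Does not hold

Check B at every j in [6,6]:
  j=6: false
Fails at j=6 → formula fails.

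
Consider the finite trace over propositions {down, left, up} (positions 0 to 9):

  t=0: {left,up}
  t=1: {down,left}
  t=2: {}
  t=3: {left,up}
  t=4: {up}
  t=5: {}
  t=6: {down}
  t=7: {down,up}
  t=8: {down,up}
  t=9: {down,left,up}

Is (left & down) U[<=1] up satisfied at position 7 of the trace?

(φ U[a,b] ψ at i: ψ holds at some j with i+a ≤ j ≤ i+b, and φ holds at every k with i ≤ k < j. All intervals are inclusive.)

Holds

Need some j in [7,8] with up, and (left & down) at every k in [7,j-1].
  j=7: up holds; no prefix to check → satisfied.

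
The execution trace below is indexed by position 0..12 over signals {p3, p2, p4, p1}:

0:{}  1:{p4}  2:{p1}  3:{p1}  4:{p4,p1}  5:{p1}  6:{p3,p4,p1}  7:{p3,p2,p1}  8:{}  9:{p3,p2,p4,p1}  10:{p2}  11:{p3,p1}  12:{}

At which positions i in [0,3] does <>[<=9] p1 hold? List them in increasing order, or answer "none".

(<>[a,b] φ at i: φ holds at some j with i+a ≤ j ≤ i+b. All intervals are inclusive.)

Evaluate at each i in [0,3]:
  i=0: ✓ (witness j=2)
  i=1: ✓ (witness j=2)
  i=2: ✓ (witness j=2)
  i=3: ✓ (witness j=3)

0, 1, 2, 3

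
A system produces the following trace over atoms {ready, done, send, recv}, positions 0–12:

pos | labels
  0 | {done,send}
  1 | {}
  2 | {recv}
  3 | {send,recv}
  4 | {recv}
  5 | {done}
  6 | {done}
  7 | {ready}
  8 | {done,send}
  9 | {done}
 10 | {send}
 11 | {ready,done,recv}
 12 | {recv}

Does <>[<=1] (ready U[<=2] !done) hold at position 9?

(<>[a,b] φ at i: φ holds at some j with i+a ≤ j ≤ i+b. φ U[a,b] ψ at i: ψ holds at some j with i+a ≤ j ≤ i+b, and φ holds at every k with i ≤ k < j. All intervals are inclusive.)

Check (ready U[<=2] !done) at each j in [9,10]:
  j=9: fails
  j=10: holds
Found at j=10 → formula holds.

Yes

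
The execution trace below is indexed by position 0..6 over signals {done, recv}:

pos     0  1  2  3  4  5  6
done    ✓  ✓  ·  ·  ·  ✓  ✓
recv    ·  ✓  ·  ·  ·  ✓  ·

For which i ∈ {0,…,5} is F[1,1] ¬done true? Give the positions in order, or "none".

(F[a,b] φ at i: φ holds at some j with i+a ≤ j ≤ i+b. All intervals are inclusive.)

1, 2, 3

Evaluate at each i in [0,5]:
  i=0: ✗ (none in [1,1])
  i=1: ✓ (witness j=2)
  i=2: ✓ (witness j=3)
  i=3: ✓ (witness j=4)
  i=4: ✗ (none in [5,5])
  i=5: ✗ (none in [6,6])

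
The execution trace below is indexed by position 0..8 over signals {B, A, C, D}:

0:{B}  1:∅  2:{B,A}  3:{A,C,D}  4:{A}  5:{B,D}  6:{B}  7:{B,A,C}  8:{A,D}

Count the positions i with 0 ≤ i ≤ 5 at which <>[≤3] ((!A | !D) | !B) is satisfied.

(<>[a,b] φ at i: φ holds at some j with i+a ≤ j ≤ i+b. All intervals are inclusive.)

6

Evaluate at each i in [0,5]:
  i=0: ✓ (witness j=0)
  i=1: ✓ (witness j=1)
  i=2: ✓ (witness j=2)
  i=3: ✓ (witness j=3)
  i=4: ✓ (witness j=4)
  i=5: ✓ (witness j=5)
Positions where it holds: {0, 1, 2, 3, 4, 5} → 6.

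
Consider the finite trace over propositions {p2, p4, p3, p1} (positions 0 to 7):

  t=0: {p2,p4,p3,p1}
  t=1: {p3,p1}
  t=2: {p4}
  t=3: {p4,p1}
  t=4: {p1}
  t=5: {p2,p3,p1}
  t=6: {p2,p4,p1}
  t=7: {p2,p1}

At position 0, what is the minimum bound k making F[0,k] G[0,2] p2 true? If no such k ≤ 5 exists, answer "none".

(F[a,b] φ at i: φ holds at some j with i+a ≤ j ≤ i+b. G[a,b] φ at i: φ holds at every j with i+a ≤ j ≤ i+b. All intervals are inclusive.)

5

Scan j = 0,1,… for G[0,2] p2:
  j=0: fails
  j=1: fails
  j=2: fails
  j=3: fails
  j=4: fails
  j=5: holds
First hit at j=5, so smallest k = 5-0 = 5.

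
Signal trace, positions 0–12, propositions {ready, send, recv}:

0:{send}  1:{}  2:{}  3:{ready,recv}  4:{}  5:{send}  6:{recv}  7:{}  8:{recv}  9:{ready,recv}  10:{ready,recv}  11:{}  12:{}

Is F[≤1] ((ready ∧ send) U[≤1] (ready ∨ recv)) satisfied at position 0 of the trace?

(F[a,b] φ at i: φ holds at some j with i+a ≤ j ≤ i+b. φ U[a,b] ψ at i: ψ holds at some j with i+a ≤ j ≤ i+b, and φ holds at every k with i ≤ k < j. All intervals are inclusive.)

Does not hold

Check ((ready ∧ send) U[≤1] (ready ∨ recv)) at each j in [0,1]:
  j=0: fails
  j=1: fails
No position in the window satisfies it → formula fails.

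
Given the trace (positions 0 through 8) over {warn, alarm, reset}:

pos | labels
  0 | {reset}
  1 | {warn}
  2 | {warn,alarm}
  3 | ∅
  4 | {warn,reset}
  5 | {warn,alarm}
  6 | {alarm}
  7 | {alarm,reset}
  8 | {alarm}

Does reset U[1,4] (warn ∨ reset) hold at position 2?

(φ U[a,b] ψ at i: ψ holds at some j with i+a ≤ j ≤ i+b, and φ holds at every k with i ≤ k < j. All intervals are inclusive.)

No

Need some j in [3,6] with (warn ∨ reset), and reset at every k in [2,j-1].
  j=3: (warn ∨ reset) false.
  j=4: (warn ∨ reset) holds, but reset fails at k=2 → not this j.
  j=5: (warn ∨ reset) holds, but reset fails at k=2 → not this j.
  j=6: (warn ∨ reset) false.
No j in the window works → until fails.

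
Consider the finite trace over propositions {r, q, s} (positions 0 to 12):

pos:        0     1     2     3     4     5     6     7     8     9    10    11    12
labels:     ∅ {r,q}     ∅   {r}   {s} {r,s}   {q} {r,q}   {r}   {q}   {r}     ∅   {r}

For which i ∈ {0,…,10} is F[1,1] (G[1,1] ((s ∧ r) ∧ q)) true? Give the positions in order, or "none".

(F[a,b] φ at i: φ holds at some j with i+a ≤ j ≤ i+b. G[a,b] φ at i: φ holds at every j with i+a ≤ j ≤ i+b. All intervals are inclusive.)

none

Evaluate at each i in [0,10]:
  i=0: ✗ (none in [1,1])
  i=1: ✗ (none in [2,2])
  i=2: ✗ (none in [3,3])
  i=3: ✗ (none in [4,4])
  i=4: ✗ (none in [5,5])
  i=5: ✗ (none in [6,6])
  i=6: ✗ (none in [7,7])
  i=7: ✗ (none in [8,8])
  i=8: ✗ (none in [9,9])
  i=9: ✗ (none in [10,10])
  i=10: ✗ (none in [11,11])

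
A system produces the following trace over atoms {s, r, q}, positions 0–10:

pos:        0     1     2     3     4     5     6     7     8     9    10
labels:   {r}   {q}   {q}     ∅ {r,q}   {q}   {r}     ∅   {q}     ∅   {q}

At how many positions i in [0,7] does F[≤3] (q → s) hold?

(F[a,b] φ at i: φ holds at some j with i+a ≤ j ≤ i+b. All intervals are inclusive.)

8

Evaluate at each i in [0,7]:
  i=0: ✓ (witness j=0)
  i=1: ✓ (witness j=3)
  i=2: ✓ (witness j=3)
  i=3: ✓ (witness j=3)
  i=4: ✓ (witness j=6)
  i=5: ✓ (witness j=6)
  i=6: ✓ (witness j=6)
  i=7: ✓ (witness j=7)
Positions where it holds: {0, 1, 2, 3, 4, 5, 6, 7} → 8.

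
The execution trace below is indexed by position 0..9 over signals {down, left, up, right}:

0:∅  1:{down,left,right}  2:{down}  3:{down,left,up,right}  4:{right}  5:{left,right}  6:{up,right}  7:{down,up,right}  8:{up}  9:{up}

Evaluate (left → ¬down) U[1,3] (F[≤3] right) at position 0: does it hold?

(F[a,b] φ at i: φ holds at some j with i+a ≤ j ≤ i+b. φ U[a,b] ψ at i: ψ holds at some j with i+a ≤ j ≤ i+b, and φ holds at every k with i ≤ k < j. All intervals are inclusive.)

Yes

Need some j in [1,3] with F[≤3] right, and (left → ¬down) at every k in [0,j-1].
  j=1: F[≤3] right holds; (left → ¬down) holds at every k in [0,0] → satisfied.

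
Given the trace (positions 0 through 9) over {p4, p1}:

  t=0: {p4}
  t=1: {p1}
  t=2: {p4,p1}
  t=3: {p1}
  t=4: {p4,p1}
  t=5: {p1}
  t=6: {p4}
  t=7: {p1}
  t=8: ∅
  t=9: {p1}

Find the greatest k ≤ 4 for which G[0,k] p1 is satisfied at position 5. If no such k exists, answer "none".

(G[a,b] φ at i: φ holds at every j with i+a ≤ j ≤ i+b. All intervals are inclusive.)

0

p1 must hold from j=5 onward; find where it first fails.
  j=5: holds
  j=6: fails
Holds on [5,5], so largest k = 0.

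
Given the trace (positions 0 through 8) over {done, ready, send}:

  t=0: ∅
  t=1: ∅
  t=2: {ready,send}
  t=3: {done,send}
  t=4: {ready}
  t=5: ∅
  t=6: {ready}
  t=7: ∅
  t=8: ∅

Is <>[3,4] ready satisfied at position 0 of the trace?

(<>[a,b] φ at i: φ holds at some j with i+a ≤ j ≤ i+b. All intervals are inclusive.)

Check ready at each j in [3,4]:
  j=3: false
  j=4: true
Found at j=4 → formula holds.

Holds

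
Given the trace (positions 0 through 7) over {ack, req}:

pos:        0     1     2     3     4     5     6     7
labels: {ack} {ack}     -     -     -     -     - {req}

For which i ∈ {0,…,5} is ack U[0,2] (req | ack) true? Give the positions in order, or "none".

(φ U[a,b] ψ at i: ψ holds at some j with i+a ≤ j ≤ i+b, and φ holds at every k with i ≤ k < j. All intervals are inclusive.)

Evaluate at each i in [0,5]:
  i=0: ✓ (rhs at j=0)
  i=1: ✓ (rhs at j=1)
  i=2: ✗ (no rhs in [2,4])
  i=3: ✗ (no rhs in [3,5])
  i=4: ✗ (no rhs in [4,6])
  i=5: ✗ (lhs fails at k=5 before rhs at j=7)

0, 1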